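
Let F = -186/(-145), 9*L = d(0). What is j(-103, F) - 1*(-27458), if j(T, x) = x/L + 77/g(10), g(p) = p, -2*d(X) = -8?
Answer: 796589/29 ≈ 27469.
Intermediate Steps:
d(X) = 4 (d(X) = -½*(-8) = 4)
L = 4/9 (L = (⅑)*4 = 4/9 ≈ 0.44444)
F = 186/145 (F = -186*(-1/145) = 186/145 ≈ 1.2828)
j(T, x) = 77/10 + 9*x/4 (j(T, x) = x/(4/9) + 77/10 = x*(9/4) + 77*(⅒) = 9*x/4 + 77/10 = 77/10 + 9*x/4)
j(-103, F) - 1*(-27458) = (77/10 + (9/4)*(186/145)) - 1*(-27458) = (77/10 + 837/290) + 27458 = 307/29 + 27458 = 796589/29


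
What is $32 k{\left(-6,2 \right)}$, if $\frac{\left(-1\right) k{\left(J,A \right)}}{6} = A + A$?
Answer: $-768$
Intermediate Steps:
$k{\left(J,A \right)} = - 12 A$ ($k{\left(J,A \right)} = - 6 \left(A + A\right) = - 6 \cdot 2 A = - 12 A$)
$32 k{\left(-6,2 \right)} = 32 \left(\left(-12\right) 2\right) = 32 \left(-24\right) = -768$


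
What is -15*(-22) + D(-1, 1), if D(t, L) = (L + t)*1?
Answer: 330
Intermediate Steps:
D(t, L) = L + t
-15*(-22) + D(-1, 1) = -15*(-22) + (1 - 1) = 330 + 0 = 330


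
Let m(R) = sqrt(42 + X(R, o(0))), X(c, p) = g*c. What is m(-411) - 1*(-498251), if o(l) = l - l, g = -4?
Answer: 498251 + sqrt(1686) ≈ 4.9829e+5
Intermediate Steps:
o(l) = 0
X(c, p) = -4*c
m(R) = sqrt(42 - 4*R)
m(-411) - 1*(-498251) = sqrt(42 - 4*(-411)) - 1*(-498251) = sqrt(42 + 1644) + 498251 = sqrt(1686) + 498251 = 498251 + sqrt(1686)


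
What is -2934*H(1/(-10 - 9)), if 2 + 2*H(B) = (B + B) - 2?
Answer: 114426/19 ≈ 6022.4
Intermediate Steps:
H(B) = -2 + B (H(B) = -1 + ((B + B) - 2)/2 = -1 + (2*B - 2)/2 = -1 + (-2 + 2*B)/2 = -1 + (-1 + B) = -2 + B)
-2934*H(1/(-10 - 9)) = -2934*(-2 + 1/(-10 - 9)) = -2934*(-2 + 1/(-19)) = -2934*(-2 - 1/19) = -2934*(-39/19) = 114426/19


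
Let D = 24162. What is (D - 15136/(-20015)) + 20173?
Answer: 887380161/20015 ≈ 44336.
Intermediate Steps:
(D - 15136/(-20015)) + 20173 = (24162 - 15136/(-20015)) + 20173 = (24162 - 15136*(-1/20015)) + 20173 = (24162 + 15136/20015) + 20173 = 483617566/20015 + 20173 = 887380161/20015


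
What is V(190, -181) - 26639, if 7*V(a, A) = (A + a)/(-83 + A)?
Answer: -16409627/616 ≈ -26639.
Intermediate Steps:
V(a, A) = (A + a)/(7*(-83 + A)) (V(a, A) = ((A + a)/(-83 + A))/7 = (A + a)/(7*(-83 + A)))
V(190, -181) - 26639 = (-181 + 190)/(7*(-83 - 181)) - 26639 = (1/7)*9/(-264) - 26639 = (1/7)*(-1/264)*9 - 26639 = -3/616 - 26639 = -16409627/616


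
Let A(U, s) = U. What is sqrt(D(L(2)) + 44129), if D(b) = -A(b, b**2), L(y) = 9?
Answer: 2*sqrt(11030) ≈ 210.05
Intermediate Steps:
D(b) = -b
sqrt(D(L(2)) + 44129) = sqrt(-1*9 + 44129) = sqrt(-9 + 44129) = sqrt(44120) = 2*sqrt(11030)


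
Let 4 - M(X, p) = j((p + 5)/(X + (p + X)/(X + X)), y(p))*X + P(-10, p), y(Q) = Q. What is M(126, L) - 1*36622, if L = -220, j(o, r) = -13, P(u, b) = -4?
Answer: -34976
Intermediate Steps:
M(X, p) = 8 + 13*X (M(X, p) = 4 - (-13*X - 4) = 4 - (-4 - 13*X) = 4 + (4 + 13*X) = 8 + 13*X)
M(126, L) - 1*36622 = (8 + 13*126) - 1*36622 = (8 + 1638) - 36622 = 1646 - 36622 = -34976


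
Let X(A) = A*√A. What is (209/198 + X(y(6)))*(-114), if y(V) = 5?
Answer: -361/3 - 570*√5 ≈ -1394.9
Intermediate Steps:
X(A) = A^(3/2)
(209/198 + X(y(6)))*(-114) = (209/198 + 5^(3/2))*(-114) = (209*(1/198) + 5*√5)*(-114) = (19/18 + 5*√5)*(-114) = -361/3 - 570*√5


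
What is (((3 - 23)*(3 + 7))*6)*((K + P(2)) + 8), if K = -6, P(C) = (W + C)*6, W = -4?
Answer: 12000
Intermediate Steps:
P(C) = -24 + 6*C (P(C) = (-4 + C)*6 = -24 + 6*C)
(((3 - 23)*(3 + 7))*6)*((K + P(2)) + 8) = (((3 - 23)*(3 + 7))*6)*((-6 + (-24 + 6*2)) + 8) = (-20*10*6)*((-6 + (-24 + 12)) + 8) = (-200*6)*((-6 - 12) + 8) = -1200*(-18 + 8) = -1200*(-10) = 12000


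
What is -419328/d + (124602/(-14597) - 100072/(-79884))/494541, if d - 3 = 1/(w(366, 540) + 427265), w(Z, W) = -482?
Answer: -1842886808611587479315372/13184582816651481675 ≈ -1.3978e+5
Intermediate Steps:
d = 1280350/426783 (d = 3 + 1/(-482 + 427265) = 3 + 1/426783 = 1280350/426783 ≈ 3.0000)
-419328/d + (124602/(-14597) - 100072/(-79884))/494541 = -419328/1280350/426783 + (124602/(-14597) - 100072/(-79884))/494541 = -419328*426783/1280350 + (124602*(-1/14597) - 100072*(-1/79884))*(1/494541) = -89481030912/640175 + (-124602/14597 + 3574/2853)*(1/494541) = -89481030912/640175 - 303319828/41645241*1/494541 = -89481030912/640175 - 303319828/20595279129381 = -1842886808611587479315372/13184582816651481675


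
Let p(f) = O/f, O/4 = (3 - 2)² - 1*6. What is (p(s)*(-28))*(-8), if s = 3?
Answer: -4480/3 ≈ -1493.3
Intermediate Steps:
O = -20 (O = 4*((3 - 2)² - 1*6) = 4*(1² - 6) = 4*(1 - 6) = 4*(-5) = -20)
p(f) = -20/f
(p(s)*(-28))*(-8) = (-20/3*(-28))*(-8) = (-20*⅓*(-28))*(-8) = -20/3*(-28)*(-8) = (560/3)*(-8) = -4480/3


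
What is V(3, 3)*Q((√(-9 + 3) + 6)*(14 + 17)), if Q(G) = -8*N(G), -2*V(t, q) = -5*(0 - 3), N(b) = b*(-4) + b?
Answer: -33480 - 5580*I*√6 ≈ -33480.0 - 13668.0*I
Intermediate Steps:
N(b) = -3*b (N(b) = -4*b + b = -3*b)
V(t, q) = -15/2 (V(t, q) = -(-5)*(0 - 3)/2 = -(-5)*(-3)/2 = -½*15 = -15/2)
Q(G) = 24*G (Q(G) = -(-24)*G = 24*G)
V(3, 3)*Q((√(-9 + 3) + 6)*(14 + 17)) = -180*(√(-9 + 3) + 6)*(14 + 17) = -180*(√(-6) + 6)*31 = -180*(I*√6 + 6)*31 = -180*(6 + I*√6)*31 = -180*(186 + 31*I*√6) = -15*(4464 + 744*I*√6)/2 = -33480 - 5580*I*√6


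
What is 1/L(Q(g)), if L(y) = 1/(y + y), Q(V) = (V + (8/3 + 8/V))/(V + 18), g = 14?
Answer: 181/168 ≈ 1.0774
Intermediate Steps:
Q(V) = (8/3 + V + 8/V)/(18 + V) (Q(V) = (V + (8*(1/3) + 8/V))/(18 + V) = (V + (8/3 + 8/V))/(18 + V) = (8/3 + V + 8/V)/(18 + V))
L(y) = 1/(2*y)
1/L(Q(g)) = 1/(1/(2*(((8 + 14**2 + (8/3)*14)/(14*(18 + 14)))))) = 1/(1/(2*(((1/14)*(8 + 196 + 112/3)/32)))) = 1/(1/(2*(((1/14)*(1/32)*(724/3))))) = 1/(1/(2*(181/336))) = 1/((1/2)*(336/181)) = 1/(168/181) = 181/168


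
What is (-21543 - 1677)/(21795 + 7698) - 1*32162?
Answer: -105397454/3277 ≈ -32163.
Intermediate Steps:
(-21543 - 1677)/(21795 + 7698) - 1*32162 = -23220/29493 - 32162 = -23220*1/29493 - 32162 = -2580/3277 - 32162 = -105397454/3277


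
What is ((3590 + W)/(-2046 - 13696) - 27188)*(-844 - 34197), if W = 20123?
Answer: 14998151020569/15742 ≈ 9.5275e+8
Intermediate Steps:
((3590 + W)/(-2046 - 13696) - 27188)*(-844 - 34197) = ((3590 + 20123)/(-2046 - 13696) - 27188)*(-844 - 34197) = (23713/(-15742) - 27188)*(-35041) = (23713*(-1/15742) - 27188)*(-35041) = (-23713/15742 - 27188)*(-35041) = -428017209/15742*(-35041) = 14998151020569/15742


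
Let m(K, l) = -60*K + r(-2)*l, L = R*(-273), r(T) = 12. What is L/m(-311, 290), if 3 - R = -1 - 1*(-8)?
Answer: 91/1845 ≈ 0.049322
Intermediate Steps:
R = -4 (R = 3 - (-1 - 1*(-8)) = 3 - (-1 + 8) = 3 - 1*7 = 3 - 7 = -4)
L = 1092 (L = -4*(-273) = 1092)
m(K, l) = -60*K + 12*l
L/m(-311, 290) = 1092/(-60*(-311) + 12*290) = 1092/(18660 + 3480) = 1092/22140 = 1092*(1/22140) = 91/1845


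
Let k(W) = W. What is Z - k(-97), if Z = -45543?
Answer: -45446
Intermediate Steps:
Z - k(-97) = -45543 - 1*(-97) = -45543 + 97 = -45446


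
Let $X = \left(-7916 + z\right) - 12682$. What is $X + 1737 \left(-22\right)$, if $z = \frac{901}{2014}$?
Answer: $- \frac{2234839}{38} \approx -58812.0$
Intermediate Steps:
$z = \frac{17}{38}$ ($z = 901 \cdot \frac{1}{2014} = \frac{17}{38} \approx 0.44737$)
$X = - \frac{782707}{38}$ ($X = \left(-7916 + \frac{17}{38}\right) - 12682 = - \frac{300791}{38} - 12682 = - \frac{782707}{38} \approx -20598.0$)
$X + 1737 \left(-22\right) = - \frac{782707}{38} + 1737 \left(-22\right) = - \frac{782707}{38} - 38214 = - \frac{2234839}{38}$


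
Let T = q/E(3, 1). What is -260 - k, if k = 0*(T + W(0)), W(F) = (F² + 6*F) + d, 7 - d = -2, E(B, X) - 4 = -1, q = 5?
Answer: -260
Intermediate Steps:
E(B, X) = 3 (E(B, X) = 4 - 1 = 3)
d = 9 (d = 7 - 1*(-2) = 7 + 2 = 9)
T = 5/3 ≈ 1.6667
W(F) = 9 + F² + 6*F (W(F) = (F² + 6*F) + 9 = 9 + F² + 6*F)
k = 0 (k = 0*(5/3 + (9 + 0² + 6*0)) = 0*(5/3 + (9 + 0 + 0)) = 0*(5/3 + 9) = 0*(32/3) = 0)
-260 - k = -260 - 1*0 = -260 + 0 = -260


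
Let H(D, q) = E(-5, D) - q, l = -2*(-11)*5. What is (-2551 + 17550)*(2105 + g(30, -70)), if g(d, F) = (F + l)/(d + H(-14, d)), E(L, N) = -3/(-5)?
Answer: 97718485/3 ≈ 3.2573e+7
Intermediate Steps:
l = 110 (l = 22*5 = 110)
E(L, N) = ⅗ (E(L, N) = -3*(-⅕) = ⅗)
H(D, q) = ⅗ - q
g(d, F) = 550/3 + 5*F/3 (g(d, F) = (F + 110)/(d + (⅗ - d)) = (110 + F)/(⅗) = (110 + F)*(5/3) = 550/3 + 5*F/3)
(-2551 + 17550)*(2105 + g(30, -70)) = (-2551 + 17550)*(2105 + (550/3 + (5/3)*(-70))) = 14999*(2105 + (550/3 - 350/3)) = 14999*(2105 + 200/3) = 14999*(6515/3) = 97718485/3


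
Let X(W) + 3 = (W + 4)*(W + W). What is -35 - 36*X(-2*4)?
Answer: -2231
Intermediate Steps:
X(W) = -3 + 2*W*(4 + W) (X(W) = -3 + (W + 4)*(W + W) = -3 + (4 + W)*(2*W) = -3 + 2*W*(4 + W))
-35 - 36*X(-2*4) = -35 - 36*(-3 + 2*(-2*4)² + 8*(-2*4)) = -35 - 36*(-3 + 2*(-8)² + 8*(-8)) = -35 - 36*(-3 + 2*64 - 64) = -35 - 36*(-3 + 128 - 64) = -35 - 36*61 = -35 - 2196 = -2231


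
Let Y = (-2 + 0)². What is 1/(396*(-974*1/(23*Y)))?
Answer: -23/96426 ≈ -0.00023852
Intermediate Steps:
Y = 4 (Y = (-2)² = 4)
1/(396*(-974*1/(23*Y))) = 1/(396*(-974/(23*4))) = 1/(396*(-974/92)) = 1/(396*(-974*1/92)) = 1/(396*(-487/46)) = 1/(-96426/23) = -23/96426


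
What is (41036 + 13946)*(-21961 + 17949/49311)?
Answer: -19846686164468/16437 ≈ -1.2074e+9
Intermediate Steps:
(41036 + 13946)*(-21961 + 17949/49311) = 54982*(-21961 + 17949*(1/49311)) = 54982*(-21961 + 5983/16437) = 54982*(-360966974/16437) = -19846686164468/16437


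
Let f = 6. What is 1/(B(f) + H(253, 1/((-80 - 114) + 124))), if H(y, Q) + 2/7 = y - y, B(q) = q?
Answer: 7/40 ≈ 0.17500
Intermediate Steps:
H(y, Q) = -2/7 (H(y, Q) = -2/7 + (y - y) = -2/7 + 0 = -2/7)
1/(B(f) + H(253, 1/((-80 - 114) + 124))) = 1/(6 - 2/7) = 1/(40/7) = 7/40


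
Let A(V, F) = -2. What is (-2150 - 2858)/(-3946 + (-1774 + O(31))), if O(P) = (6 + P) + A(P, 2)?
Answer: 5008/5685 ≈ 0.88091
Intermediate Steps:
O(P) = 4 + P (O(P) = (6 + P) - 2 = 4 + P)
(-2150 - 2858)/(-3946 + (-1774 + O(31))) = (-2150 - 2858)/(-3946 + (-1774 + (4 + 31))) = -5008/(-3946 + (-1774 + 35)) = -5008/(-3946 - 1739) = -5008/(-5685) = -5008*(-1/5685) = 5008/5685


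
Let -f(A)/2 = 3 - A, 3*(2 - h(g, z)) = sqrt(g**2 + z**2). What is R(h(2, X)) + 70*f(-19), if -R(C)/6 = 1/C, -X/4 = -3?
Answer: -86213/28 + 9*sqrt(37)/28 ≈ -3077.1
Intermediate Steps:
X = 12 (X = -4*(-3) = 12)
h(g, z) = 2 - sqrt(g**2 + z**2)/3
f(A) = -6 + 2*A (f(A) = -2*(3 - A) = -6 + 2*A)
R(C) = -6/C
R(h(2, X)) + 70*f(-19) = -6/(2 - sqrt(2**2 + 12**2)/3) + 70*(-6 + 2*(-19)) = -6/(2 - sqrt(4 + 144)/3) + 70*(-6 - 38) = -6/(2 - 2*sqrt(37)/3) + 70*(-44) = -6/(2 - 2*sqrt(37)/3) - 3080 = -3080 - 6/(2 - 2*sqrt(37)/3)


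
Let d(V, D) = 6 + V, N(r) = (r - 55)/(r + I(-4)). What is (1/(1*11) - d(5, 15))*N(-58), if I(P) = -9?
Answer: -13560/737 ≈ -18.399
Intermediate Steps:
N(r) = (-55 + r)/(-9 + r) (N(r) = (r - 55)/(r - 9) = (-55 + r)/(-9 + r))
(1/(1*11) - d(5, 15))*N(-58) = (1/(1*11) - (6 + 5))*((-55 - 58)/(-9 - 58)) = (1/11 - 1*11)*(-113/(-67)) = (1/11 - 11)*(-1/67*(-113)) = -120/11*113/67 = -13560/737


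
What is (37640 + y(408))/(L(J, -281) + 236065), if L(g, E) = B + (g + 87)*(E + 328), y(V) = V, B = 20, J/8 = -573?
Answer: 19024/12363 ≈ 1.5388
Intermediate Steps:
J = -4584 (J = 8*(-573) = -4584)
L(g, E) = 20 + (87 + g)*(328 + E) (L(g, E) = 20 + (g + 87)*(E + 328) = 20 + (87 + g)*(328 + E))
(37640 + y(408))/(L(J, -281) + 236065) = (37640 + 408)/((28556 + 87*(-281) + 328*(-4584) - 281*(-4584)) + 236065) = 38048/((28556 - 24447 - 1503552 + 1288104) + 236065) = 38048/(-211339 + 236065) = 38048/24726 = 38048*(1/24726) = 19024/12363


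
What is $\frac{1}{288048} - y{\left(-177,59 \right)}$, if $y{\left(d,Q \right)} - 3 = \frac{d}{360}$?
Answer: $- \frac{1204199}{480080} \approx -2.5083$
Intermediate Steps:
$y{\left(d,Q \right)} = 3 + \frac{d}{360}$
$\frac{1}{288048} - y{\left(-177,59 \right)} = \frac{1}{288048} - \left(3 + \frac{1}{360} \left(-177\right)\right) = \frac{1}{288048} - \left(3 - \frac{59}{120}\right) = \frac{1}{288048} - \frac{301}{120} = - \frac{1204199}{480080}$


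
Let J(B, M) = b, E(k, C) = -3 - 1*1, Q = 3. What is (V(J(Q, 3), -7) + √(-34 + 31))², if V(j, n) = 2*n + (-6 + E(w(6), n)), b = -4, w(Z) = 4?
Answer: (24 - I*√3)² ≈ 573.0 - 83.138*I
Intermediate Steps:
E(k, C) = -4 (E(k, C) = -3 - 1 = -4)
J(B, M) = -4
V(j, n) = -10 + 2*n (V(j, n) = 2*n + (-6 - 4) = 2*n - 10 = -10 + 2*n)
(V(J(Q, 3), -7) + √(-34 + 31))² = ((-10 + 2*(-7)) + √(-34 + 31))² = ((-10 - 14) + √(-3))² = (-24 + I*√3)²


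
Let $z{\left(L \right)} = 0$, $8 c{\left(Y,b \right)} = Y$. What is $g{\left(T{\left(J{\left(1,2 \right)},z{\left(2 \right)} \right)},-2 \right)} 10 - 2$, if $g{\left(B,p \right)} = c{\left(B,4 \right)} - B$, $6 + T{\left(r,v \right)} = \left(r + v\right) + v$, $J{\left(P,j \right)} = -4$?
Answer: $\frac{171}{2} \approx 85.5$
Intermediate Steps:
$c{\left(Y,b \right)} = \frac{Y}{8}$
$T{\left(r,v \right)} = -6 + r + 2 v$ ($T{\left(r,v \right)} = -6 + \left(\left(r + v\right) + v\right) = -6 + \left(r + 2 v\right) = -6 + r + 2 v$)
$g{\left(B,p \right)} = - \frac{7 B}{8}$ ($g{\left(B,p \right)} = \frac{B}{8} - B = - \frac{7 B}{8}$)
$g{\left(T{\left(J{\left(1,2 \right)},z{\left(2 \right)} \right)},-2 \right)} 10 - 2 = - \frac{7 \left(-6 - 4 + 2 \cdot 0\right)}{8} \cdot 10 - 2 = - \frac{7 \left(-6 - 4 + 0\right)}{8} \cdot 10 - 2 = \left(- \frac{7}{8}\right) \left(-10\right) 10 - 2 = \frac{35}{4} \cdot 10 - 2 = \frac{175}{2} - 2 = \frac{171}{2}$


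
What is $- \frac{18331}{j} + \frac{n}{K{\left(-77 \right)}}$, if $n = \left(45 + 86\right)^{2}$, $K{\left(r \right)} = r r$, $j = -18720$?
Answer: $\frac{429938419}{110990880} \approx 3.8736$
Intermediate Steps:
$K{\left(r \right)} = r^{2}$
$n = 17161$ ($n = 131^{2} = 17161$)
$- \frac{18331}{j} + \frac{n}{K{\left(-77 \right)}} = - \frac{18331}{-18720} + \frac{17161}{\left(-77\right)^{2}} = \left(-18331\right) \left(- \frac{1}{18720}\right) + \frac{17161}{5929} = \frac{18331}{18720} + 17161 \cdot \frac{1}{5929} = \frac{18331}{18720} + \frac{17161}{5929} = \frac{429938419}{110990880}$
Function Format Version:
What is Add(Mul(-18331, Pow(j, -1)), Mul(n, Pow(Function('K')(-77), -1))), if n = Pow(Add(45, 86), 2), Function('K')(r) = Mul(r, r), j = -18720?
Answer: Rational(429938419, 110990880) ≈ 3.8736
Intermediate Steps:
Function('K')(r) = Pow(r, 2)
n = 17161 (n = Pow(131, 2) = 17161)
Add(Mul(-18331, Pow(j, -1)), Mul(n, Pow(Function('K')(-77), -1))) = Add(Mul(-18331, Pow(-18720, -1)), Mul(17161, Pow(Pow(-77, 2), -1))) = Add(Mul(-18331, Rational(-1, 18720)), Mul(17161, Pow(5929, -1))) = Add(Rational(18331, 18720), Mul(17161, Rational(1, 5929))) = Add(Rational(18331, 18720), Rational(17161, 5929)) = Rational(429938419, 110990880)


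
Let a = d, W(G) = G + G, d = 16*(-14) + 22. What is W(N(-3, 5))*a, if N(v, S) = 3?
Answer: -1212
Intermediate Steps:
d = -202 (d = -224 + 22 = -202)
W(G) = 2*G
a = -202
W(N(-3, 5))*a = (2*3)*(-202) = 6*(-202) = -1212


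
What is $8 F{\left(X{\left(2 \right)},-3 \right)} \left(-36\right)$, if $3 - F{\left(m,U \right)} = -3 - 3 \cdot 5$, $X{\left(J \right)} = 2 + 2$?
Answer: $-6048$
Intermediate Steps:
$X{\left(J \right)} = 4$
$F{\left(m,U \right)} = 21$ ($F{\left(m,U \right)} = 3 - \left(-3 - 3 \cdot 5\right) = 3 - \left(-3 - 15\right) = 3 - -18 = 3 + 18 = 21$)
$8 F{\left(X{\left(2 \right)},-3 \right)} \left(-36\right) = 8 \cdot 21 \left(-36\right) = 168 \left(-36\right) = -6048$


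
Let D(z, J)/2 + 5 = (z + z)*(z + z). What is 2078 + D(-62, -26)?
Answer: 32820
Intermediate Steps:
D(z, J) = -10 + 8*z² (D(z, J) = -10 + 2*((z + z)*(z + z)) = -10 + 2*((2*z)*(2*z)) = -10 + 2*(4*z²) = -10 + 8*z²)
2078 + D(-62, -26) = 2078 + (-10 + 8*(-62)²) = 2078 + (-10 + 8*3844) = 2078 + (-10 + 30752) = 2078 + 30742 = 32820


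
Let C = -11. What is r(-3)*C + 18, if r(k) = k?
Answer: 51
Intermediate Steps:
r(-3)*C + 18 = -3*(-11) + 18 = 33 + 18 = 51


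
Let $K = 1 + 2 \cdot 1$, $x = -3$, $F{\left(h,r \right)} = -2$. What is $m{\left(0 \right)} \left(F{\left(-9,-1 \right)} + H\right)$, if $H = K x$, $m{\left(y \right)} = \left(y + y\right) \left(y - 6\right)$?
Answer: $0$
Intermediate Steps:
$m{\left(y \right)} = 2 y \left(-6 + y\right)$
$K = 3$ ($K = 1 + 2 = 3$)
$H = -9$ ($H = 3 \left(-3\right) = -9$)
$m{\left(0 \right)} \left(F{\left(-9,-1 \right)} + H\right) = 2 \cdot 0 \left(-6 + 0\right) \left(-2 - 9\right) = 2 \cdot 0 \left(-6\right) \left(-11\right) = 0 \left(-11\right) = 0$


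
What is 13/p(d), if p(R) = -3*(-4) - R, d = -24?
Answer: 13/36 ≈ 0.36111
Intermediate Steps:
p(R) = 12 - R
13/p(d) = 13/(12 - 1*(-24)) = 13/(12 + 24) = 13/36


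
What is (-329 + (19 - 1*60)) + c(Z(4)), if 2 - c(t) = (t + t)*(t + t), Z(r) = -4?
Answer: -432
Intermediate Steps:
c(t) = 2 - 4*t² (c(t) = 2 - (t + t)*(t + t) = 2 - 2*t*2*t = 2 - 4*t²)
(-329 + (19 - 1*60)) + c(Z(4)) = (-329 + (19 - 1*60)) + (2 - 4*(-4)²) = (-329 + (19 - 60)) + (2 - 4*16) = (-329 - 41) + (2 - 64) = -370 - 62 = -432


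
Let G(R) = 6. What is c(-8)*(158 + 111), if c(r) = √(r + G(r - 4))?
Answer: 269*I*√2 ≈ 380.42*I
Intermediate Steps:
c(r) = √(6 + r) (c(r) = √(r + 6) = √(6 + r))
c(-8)*(158 + 111) = √(6 - 8)*(158 + 111) = √(-2)*269 = (I*√2)*269 = 269*I*√2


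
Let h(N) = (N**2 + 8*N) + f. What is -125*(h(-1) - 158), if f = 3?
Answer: 20250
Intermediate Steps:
h(N) = 3 + N**2 + 8*N (h(N) = (N**2 + 8*N) + 3 = 3 + N**2 + 8*N)
-125*(h(-1) - 158) = -125*((3 + (-1)**2 + 8*(-1)) - 158) = -125*((3 + 1 - 8) - 158) = -125*(-4 - 158) = -125*(-162) = 20250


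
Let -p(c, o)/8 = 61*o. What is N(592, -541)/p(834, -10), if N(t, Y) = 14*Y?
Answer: -3787/2440 ≈ -1.5520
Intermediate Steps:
p(c, o) = -488*o
N(592, -541)/p(834, -10) = (14*(-541))/((-488*(-10))) = -7574/4880 = -7574*1/4880 = -3787/2440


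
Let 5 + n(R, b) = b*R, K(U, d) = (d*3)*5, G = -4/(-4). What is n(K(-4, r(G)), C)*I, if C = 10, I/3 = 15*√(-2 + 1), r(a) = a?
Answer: 6525*I ≈ 6525.0*I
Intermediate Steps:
G = 1 (G = -4*(-¼) = 1)
K(U, d) = 15*d (K(U, d) = (3*d)*5 = 15*d)
I = 45*I (I = 3*(15*√(-2 + 1)) = 3*(15*√(-1)) = 3*(15*I) = 45*I ≈ 45.0*I)
n(R, b) = -5 + R*b (n(R, b) = -5 + b*R = -5 + R*b)
n(K(-4, r(G)), C)*I = (-5 + (15*1)*10)*(45*I) = (-5 + 15*10)*(45*I) = (-5 + 150)*(45*I) = 145*(45*I) = 6525*I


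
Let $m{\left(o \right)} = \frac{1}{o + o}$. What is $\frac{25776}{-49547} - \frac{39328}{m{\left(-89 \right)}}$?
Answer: $\frac{346848000272}{49547} \approx 7.0004 \cdot 10^{6}$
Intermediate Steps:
$m{\left(o \right)} = \frac{1}{2 o}$
$\frac{25776}{-49547} - \frac{39328}{m{\left(-89 \right)}} = \frac{25776}{-49547} - \frac{39328}{\frac{1}{2} \frac{1}{-89}} = 25776 \left(- \frac{1}{49547}\right) - \frac{39328}{\frac{1}{2} \left(- \frac{1}{89}\right)} = - \frac{25776}{49547} - \frac{39328}{- \frac{1}{178}} = - \frac{25776}{49547} - -7000384 = - \frac{25776}{49547} + 7000384 = \frac{346848000272}{49547}$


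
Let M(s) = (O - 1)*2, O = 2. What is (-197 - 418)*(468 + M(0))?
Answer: -289050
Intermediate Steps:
M(s) = 2 (M(s) = (2 - 1)*2 = 1*2 = 2)
(-197 - 418)*(468 + M(0)) = (-197 - 418)*(468 + 2) = -615*470 = -289050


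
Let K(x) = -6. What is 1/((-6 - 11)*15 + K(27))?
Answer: -1/261 ≈ -0.0038314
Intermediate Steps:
1/((-6 - 11)*15 + K(27)) = 1/((-6 - 11)*15 - 6) = 1/(-17*15 - 6) = 1/(-255 - 6) = 1/(-261) = -1/261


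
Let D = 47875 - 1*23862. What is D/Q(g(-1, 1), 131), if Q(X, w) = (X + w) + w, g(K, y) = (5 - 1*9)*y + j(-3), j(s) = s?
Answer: 24013/255 ≈ 94.169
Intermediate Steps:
g(K, y) = -3 - 4*y (g(K, y) = (5 - 1*9)*y - 3 = (5 - 9)*y - 3 = -4*y - 3 = -3 - 4*y)
Q(X, w) = X + 2*w
D = 24013 (D = 47875 - 23862 = 24013)
D/Q(g(-1, 1), 131) = 24013/((-3 - 4*1) + 2*131) = 24013/((-3 - 4) + 262) = 24013/(-7 + 262) = 24013/255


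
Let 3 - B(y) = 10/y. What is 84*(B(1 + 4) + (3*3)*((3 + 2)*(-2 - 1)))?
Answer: -11256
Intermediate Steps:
B(y) = 3 - 10/y
84*(B(1 + 4) + (3*3)*((3 + 2)*(-2 - 1))) = 84*((3 - 10/(1 + 4)) + (3*3)*((3 + 2)*(-2 - 1))) = 84*((3 - 10/5) + 9*(5*(-3))) = 84*((3 - 10*⅕) + 9*(-15)) = 84*((3 - 2) - 135) = 84*(1 - 135) = 84*(-134) = -11256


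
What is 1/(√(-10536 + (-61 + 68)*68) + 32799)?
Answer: 32799/1075784461 - 2*I*√2515/1075784461 ≈ 3.0488e-5 - 9.3234e-8*I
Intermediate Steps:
1/(√(-10536 + (-61 + 68)*68) + 32799) = 1/(√(-10536 + 7*68) + 32799) = 1/(√(-10536 + 476) + 32799) = 1/(√(-10060) + 32799) = 1/(2*I*√2515 + 32799) = 1/(32799 + 2*I*√2515)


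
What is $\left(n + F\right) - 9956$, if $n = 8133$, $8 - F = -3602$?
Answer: $1787$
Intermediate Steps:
$F = 3610$ ($F = 8 - -3602 = 8 + 3602 = 3610$)
$\left(n + F\right) - 9956 = \left(8133 + 3610\right) - 9956 = 11743 - 9956 = 1787$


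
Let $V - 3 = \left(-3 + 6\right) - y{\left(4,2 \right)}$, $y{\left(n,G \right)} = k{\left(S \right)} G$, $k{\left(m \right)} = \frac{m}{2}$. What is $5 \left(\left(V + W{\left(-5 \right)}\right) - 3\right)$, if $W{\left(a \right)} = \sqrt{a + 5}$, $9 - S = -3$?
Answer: $-45$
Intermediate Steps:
$S = 12$ ($S = 9 - -3 = 9 + 3 = 12$)
$k{\left(m \right)} = \frac{m}{2}$ ($k{\left(m \right)} = m \frac{1}{2} = \frac{m}{2}$)
$W{\left(a \right)} = \sqrt{5 + a}$
$y{\left(n,G \right)} = 6 G$ ($y{\left(n,G \right)} = \frac{1}{2} \cdot 12 G = 6 G$)
$V = -6$ ($V = 3 + \left(\left(-3 + 6\right) - 6 \cdot 2\right) = 3 + \left(3 - 12\right) = 3 - 9 = -6$)
$5 \left(\left(V + W{\left(-5 \right)}\right) - 3\right) = 5 \left(\left(-6 + \sqrt{5 - 5}\right) - 3\right) = 5 \left(\left(-6 + \sqrt{0}\right) - 3\right) = 5 \left(\left(-6 + 0\right) - 3\right) = 5 \left(-6 - 3\right) = 5 \left(-9\right) = -45$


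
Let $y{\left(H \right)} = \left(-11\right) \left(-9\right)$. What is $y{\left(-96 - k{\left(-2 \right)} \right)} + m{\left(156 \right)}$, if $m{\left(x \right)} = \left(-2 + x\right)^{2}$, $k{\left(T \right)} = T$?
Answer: $23815$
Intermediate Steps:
$y{\left(H \right)} = 99$
$y{\left(-96 - k{\left(-2 \right)} \right)} + m{\left(156 \right)} = 99 + \left(-2 + 156\right)^{2} = 99 + 154^{2} = 99 + 23716 = 23815$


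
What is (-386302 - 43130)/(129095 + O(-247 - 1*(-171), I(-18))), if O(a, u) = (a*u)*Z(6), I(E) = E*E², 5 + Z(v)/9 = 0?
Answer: 429432/19816345 ≈ 0.021671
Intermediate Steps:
Z(v) = -45 (Z(v) = -45 + 9*0 = -45 + 0 = -45)
I(E) = E³
O(a, u) = -45*a*u (O(a, u) = (a*u)*(-45) = -45*a*u)
(-386302 - 43130)/(129095 + O(-247 - 1*(-171), I(-18))) = (-386302 - 43130)/(129095 - 45*(-247 - 1*(-171))*(-18)³) = -429432/(129095 - 45*(-247 + 171)*(-5832)) = -429432/(129095 - 45*(-76)*(-5832)) = -429432/(129095 - 19945440) = -429432/(-19816345) = -429432*(-1/19816345) = 429432/19816345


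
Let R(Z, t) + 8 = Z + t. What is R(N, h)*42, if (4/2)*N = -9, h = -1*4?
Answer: -693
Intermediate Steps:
h = -4
N = -9/2 (N = (½)*(-9) = -9/2 ≈ -4.5000)
R(Z, t) = -8 + Z + t (R(Z, t) = -8 + (Z + t) = -8 + Z + t)
R(N, h)*42 = (-8 - 9/2 - 4)*42 = -33/2*42 = -693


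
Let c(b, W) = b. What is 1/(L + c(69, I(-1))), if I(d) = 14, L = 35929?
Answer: 1/35998 ≈ 2.7779e-5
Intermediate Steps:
1/(L + c(69, I(-1))) = 1/(35929 + 69) = 1/35998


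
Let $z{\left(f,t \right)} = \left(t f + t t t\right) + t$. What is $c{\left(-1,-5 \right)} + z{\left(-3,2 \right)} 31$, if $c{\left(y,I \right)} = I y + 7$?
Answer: $136$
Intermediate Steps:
$z{\left(f,t \right)} = t + t^{3} + f t$ ($z{\left(f,t \right)} = \left(f t + t^{2} t\right) + t = \left(f t + t^{3}\right) + t = \left(t^{3} + f t\right) + t = t + t^{3} + f t$)
$c{\left(y,I \right)} = 7 + I y$
$c{\left(-1,-5 \right)} + z{\left(-3,2 \right)} 31 = \left(7 - -5\right) + 2 \left(1 - 3 + 2^{2}\right) 31 = \left(7 + 5\right) + 2 \left(1 - 3 + 4\right) 31 = 12 + 2 \cdot 2 \cdot 31 = 12 + 4 \cdot 31 = 12 + 124 = 136$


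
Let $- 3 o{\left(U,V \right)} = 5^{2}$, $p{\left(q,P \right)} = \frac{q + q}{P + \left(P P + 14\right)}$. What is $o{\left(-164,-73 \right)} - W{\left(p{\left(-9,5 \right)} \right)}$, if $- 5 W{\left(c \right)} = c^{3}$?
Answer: $- \frac{1333187}{159720} \approx -8.347$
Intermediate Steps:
$p{\left(q,P \right)} = \frac{2 q}{14 + P + P^{2}}$ ($p{\left(q,P \right)} = \frac{2 q}{P + \left(P^{2} + 14\right)} = \frac{2 q}{P + \left(14 + P^{2}\right)} = \frac{2 q}{14 + P + P^{2}}$)
$W{\left(c \right)} = - \frac{c^{3}}{5}$
$o{\left(U,V \right)} = - \frac{25}{3}$ ($o{\left(U,V \right)} = - \frac{5^{2}}{3} = \left(- \frac{1}{3}\right) 25 = - \frac{25}{3}$)
$o{\left(-164,-73 \right)} - W{\left(p{\left(-9,5 \right)} \right)} = - \frac{25}{3} - - \frac{\left(2 \left(-9\right) \frac{1}{14 + 5 + 5^{2}}\right)^{3}}{5} = - \frac{25}{3} - - \frac{\left(2 \left(-9\right) \frac{1}{14 + 5 + 25}\right)^{3}}{5} = - \frac{25}{3} - - \frac{\left(2 \left(-9\right) \frac{1}{44}\right)^{3}}{5} = - \frac{25}{3} - - \frac{\left(- \frac{9}{22}\right)^{3}}{5} = - \frac{25}{3} - \left(- \frac{1}{5}\right) \left(- \frac{729}{10648}\right) = - \frac{25}{3} - \frac{729}{53240} = - \frac{1333187}{159720}$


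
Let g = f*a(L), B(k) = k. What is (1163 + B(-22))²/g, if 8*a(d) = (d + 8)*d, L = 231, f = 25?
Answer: 1487864/197175 ≈ 7.5459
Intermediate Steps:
a(d) = d*(8 + d)/8 (a(d) = ((d + 8)*d)/8 = ((8 + d)*d)/8 = (d*(8 + d))/8 = d*(8 + d)/8)
g = 1380225/8 (g = 25*((⅛)*231*(8 + 231)) = 25*((⅛)*231*239) = 25*(55209/8) = 1380225/8 ≈ 1.7253e+5)
(1163 + B(-22))²/g = (1163 - 22)²/(1380225/8) = 1141²*(8/1380225) = 1301881*(8/1380225) = 1487864/197175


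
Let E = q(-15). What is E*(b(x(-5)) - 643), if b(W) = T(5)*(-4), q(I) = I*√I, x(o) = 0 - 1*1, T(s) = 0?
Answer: 9645*I*√15 ≈ 37355.0*I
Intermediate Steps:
x(o) = -1 (x(o) = 0 - 1 = -1)
q(I) = I^(3/2)
E = -15*I*√15 (E = (-15)^(3/2) = -15*I*√15 ≈ -58.095*I)
b(W) = 0 (b(W) = 0*(-4) = 0)
E*(b(x(-5)) - 643) = (-15*I*√15)*(0 - 643) = -15*I*√15*(-643) = 9645*I*√15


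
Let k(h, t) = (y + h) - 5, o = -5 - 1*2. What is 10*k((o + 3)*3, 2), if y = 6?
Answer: -110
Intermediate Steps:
o = -7 (o = -5 - 2 = -7)
k(h, t) = 1 + h (k(h, t) = (6 + h) - 5 = 1 + h)
10*k((o + 3)*3, 2) = 10*(1 + (-7 + 3)*3) = 10*(1 - 4*3) = 10*(1 - 12) = 10*(-11) = -110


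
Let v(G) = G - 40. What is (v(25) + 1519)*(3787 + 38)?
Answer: 5752800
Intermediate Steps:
v(G) = -40 + G
(v(25) + 1519)*(3787 + 38) = ((-40 + 25) + 1519)*(3787 + 38) = (-15 + 1519)*3825 = 1504*3825 = 5752800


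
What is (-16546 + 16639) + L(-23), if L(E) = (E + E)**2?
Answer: 2209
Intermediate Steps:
L(E) = 4*E**2 (L(E) = (2*E)**2 = 4*E**2)
(-16546 + 16639) + L(-23) = (-16546 + 16639) + 4*(-23)**2 = 93 + 4*529 = 93 + 2116 = 2209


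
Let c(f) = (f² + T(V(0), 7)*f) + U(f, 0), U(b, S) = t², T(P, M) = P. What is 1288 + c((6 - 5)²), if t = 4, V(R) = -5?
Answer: 1300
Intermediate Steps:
U(b, S) = 16 (U(b, S) = 4² = 16)
c(f) = 16 + f² - 5*f (c(f) = (f² - 5*f) + 16 = 16 + f² - 5*f)
1288 + c((6 - 5)²) = 1288 + (16 + ((6 - 5)²)² - 5*(6 - 5)²) = 1288 + (16 + (1²)² - 5*1²) = 1288 + (16 + 1² - 5*1) = 1288 + (16 + 1 - 5) = 1288 + 12 = 1300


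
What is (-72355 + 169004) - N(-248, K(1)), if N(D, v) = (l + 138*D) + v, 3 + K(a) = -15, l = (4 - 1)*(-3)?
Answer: 130900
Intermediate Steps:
l = -9 (l = 3*(-3) = -9)
K(a) = -18 (K(a) = -3 - 15 = -18)
N(D, v) = -9 + v + 138*D (N(D, v) = (-9 + 138*D) + v = -9 + v + 138*D)
(-72355 + 169004) - N(-248, K(1)) = (-72355 + 169004) - (-9 - 18 + 138*(-248)) = 96649 - (-9 - 18 - 34224) = 96649 - 1*(-34251) = 96649 + 34251 = 130900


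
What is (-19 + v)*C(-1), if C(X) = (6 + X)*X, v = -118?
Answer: 685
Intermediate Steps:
C(X) = X*(6 + X)
(-19 + v)*C(-1) = (-19 - 118)*(-(6 - 1)) = -(-137)*5 = -137*(-5) = 685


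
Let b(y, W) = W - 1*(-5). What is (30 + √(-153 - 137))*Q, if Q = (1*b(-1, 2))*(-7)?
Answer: -1470 - 49*I*√290 ≈ -1470.0 - 834.44*I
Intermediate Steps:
b(y, W) = 5 + W (b(y, W) = W + 5 = 5 + W)
Q = -49 (Q = (1*(5 + 2))*(-7) = (1*7)*(-7) = 7*(-7) = -49)
(30 + √(-153 - 137))*Q = (30 + √(-153 - 137))*(-49) = (30 + √(-290))*(-49) = (30 + I*√290)*(-49) = -1470 - 49*I*√290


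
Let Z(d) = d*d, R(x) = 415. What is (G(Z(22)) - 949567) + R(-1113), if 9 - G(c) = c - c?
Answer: -949143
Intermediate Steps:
Z(d) = d²
G(c) = 9 (G(c) = 9 - (c - c) = 9 - 1*0 = 9 + 0 = 9)
(G(Z(22)) - 949567) + R(-1113) = (9 - 949567) + 415 = -949558 + 415 = -949143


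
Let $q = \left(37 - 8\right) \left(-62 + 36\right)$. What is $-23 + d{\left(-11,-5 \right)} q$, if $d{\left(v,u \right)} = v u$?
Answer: $-41493$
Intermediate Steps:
$d{\left(v,u \right)} = u v$
$q = -754$ ($q = 29 \left(-26\right) = -754$)
$-23 + d{\left(-11,-5 \right)} q = -23 + \left(-5\right) \left(-11\right) \left(-754\right) = -23 + 55 \left(-754\right) = -23 - 41470 = -41493$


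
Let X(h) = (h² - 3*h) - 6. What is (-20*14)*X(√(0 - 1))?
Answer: 1960 + 840*I ≈ 1960.0 + 840.0*I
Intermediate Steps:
X(h) = -6 + h² - 3*h
(-20*14)*X(√(0 - 1)) = (-20*14)*(-6 + (√(0 - 1))² - 3*√(0 - 1)) = -280*(-6 + (√(-1))² - 3*I) = -280*(-6 + I² - 3*I) = -280*(-6 - 1 - 3*I) = -280*(-7 - 3*I) = 1960 + 840*I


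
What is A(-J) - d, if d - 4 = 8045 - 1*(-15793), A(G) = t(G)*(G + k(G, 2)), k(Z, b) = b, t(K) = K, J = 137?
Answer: -5347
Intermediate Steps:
A(G) = G*(2 + G) (A(G) = G*(G + 2) = G*(2 + G))
d = 23842 (d = 4 + (8045 - 1*(-15793)) = 4 + (8045 + 15793) = 4 + 23838 = 23842)
A(-J) - d = (-1*137)*(2 - 1*137) - 1*23842 = -137*(2 - 137) - 23842 = -137*(-135) - 23842 = 18495 - 23842 = -5347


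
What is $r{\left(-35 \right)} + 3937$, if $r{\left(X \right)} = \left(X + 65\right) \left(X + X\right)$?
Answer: $1837$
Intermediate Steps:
$r{\left(X \right)} = 2 X \left(65 + X\right)$ ($r{\left(X \right)} = \left(65 + X\right) 2 X = 2 X \left(65 + X\right)$)
$r{\left(-35 \right)} + 3937 = 2 \left(-35\right) \left(65 - 35\right) + 3937 = 2 \left(-35\right) 30 + 3937 = -2100 + 3937 = 1837$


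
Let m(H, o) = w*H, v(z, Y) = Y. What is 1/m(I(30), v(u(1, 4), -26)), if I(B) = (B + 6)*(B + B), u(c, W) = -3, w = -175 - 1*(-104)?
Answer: -1/153360 ≈ -6.5206e-6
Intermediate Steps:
w = -71 (w = -175 + 104 = -71)
I(B) = 2*B*(6 + B) (I(B) = (6 + B)*(2*B) = 2*B*(6 + B))
m(H, o) = -71*H
1/m(I(30), v(u(1, 4), -26)) = 1/(-142*30*(6 + 30)) = 1/(-142*30*36) = 1/(-71*2160) = 1/(-153360) = -1/153360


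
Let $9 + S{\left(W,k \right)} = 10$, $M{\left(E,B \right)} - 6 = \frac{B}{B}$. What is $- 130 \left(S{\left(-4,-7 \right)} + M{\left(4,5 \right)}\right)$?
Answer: $-1040$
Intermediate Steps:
$M{\left(E,B \right)} = 7$ ($M{\left(E,B \right)} = 6 + \frac{B}{B} = 6 + 1 = 7$)
$S{\left(W,k \right)} = 1$ ($S{\left(W,k \right)} = -9 + 10 = 1$)
$- 130 \left(S{\left(-4,-7 \right)} + M{\left(4,5 \right)}\right) = - 130 \left(1 + 7\right) = \left(-130\right) 8 = -1040$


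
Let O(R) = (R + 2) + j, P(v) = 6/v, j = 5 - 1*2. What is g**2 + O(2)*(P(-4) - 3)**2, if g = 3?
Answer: 603/4 ≈ 150.75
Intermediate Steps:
j = 3 (j = 5 - 2 = 3)
O(R) = 5 + R (O(R) = (R + 2) + 3 = (2 + R) + 3 = 5 + R)
g**2 + O(2)*(P(-4) - 3)**2 = 3**2 + (5 + 2)*(6/(-4) - 3)**2 = 9 + 7*(6*(-1/4) - 3)**2 = 9 + 7*(-3/2 - 3)**2 = 9 + 7*(-9/2)**2 = 9 + 7*(81/4) = 9 + 567/4 = 603/4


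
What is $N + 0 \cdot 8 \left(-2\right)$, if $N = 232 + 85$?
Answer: $317$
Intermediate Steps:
$N = 317$
$N + 0 \cdot 8 \left(-2\right) = 317 + 0 \cdot 8 \left(-2\right) = 317 + 0 \left(-2\right) = 317 + 0 = 317$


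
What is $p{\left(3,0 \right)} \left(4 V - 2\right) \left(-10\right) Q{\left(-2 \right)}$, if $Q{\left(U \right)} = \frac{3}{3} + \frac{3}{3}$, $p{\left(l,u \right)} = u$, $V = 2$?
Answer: $0$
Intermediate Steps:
$Q{\left(U \right)} = 2$ ($Q{\left(U \right)} = 3 \cdot \frac{1}{3} + 3 \cdot \frac{1}{3} = 1 + 1 = 2$)
$p{\left(3,0 \right)} \left(4 V - 2\right) \left(-10\right) Q{\left(-2 \right)} = 0 \left(4 \cdot 2 - 2\right) \left(-10\right) 2 = 0 \left(8 - 2\right) \left(-10\right) 2 = 0 \cdot 6 \left(-10\right) 2 = 0 \left(-10\right) 2 = 0 \cdot 2 = 0$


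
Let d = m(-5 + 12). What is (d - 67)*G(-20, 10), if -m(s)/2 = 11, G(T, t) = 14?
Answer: -1246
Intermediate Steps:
m(s) = -22 (m(s) = -2*11 = -22)
d = -22
(d - 67)*G(-20, 10) = (-22 - 67)*14 = -89*14 = -1246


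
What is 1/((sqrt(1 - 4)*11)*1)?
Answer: -I*sqrt(3)/33 ≈ -0.052486*I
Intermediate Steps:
1/((sqrt(1 - 4)*11)*1) = 1/((sqrt(-3)*11)*1) = 1/(((I*sqrt(3))*11)*1) = 1/((11*I*sqrt(3))*1) = 1/(11*I*sqrt(3)) = -I*sqrt(3)/33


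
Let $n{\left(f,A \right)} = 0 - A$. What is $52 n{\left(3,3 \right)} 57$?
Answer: $-8892$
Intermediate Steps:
$n{\left(f,A \right)} = - A$
$52 n{\left(3,3 \right)} 57 = 52 \left(\left(-1\right) 3\right) 57 = 52 \left(-3\right) 57 = \left(-156\right) 57 = -8892$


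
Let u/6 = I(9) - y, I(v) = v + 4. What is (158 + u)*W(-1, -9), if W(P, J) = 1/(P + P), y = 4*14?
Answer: 50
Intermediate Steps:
I(v) = 4 + v
y = 56
W(P, J) = 1/(2*P)
u = -258 (u = 6*((4 + 9) - 1*56) = 6*(13 - 56) = 6*(-43) = -258)
(158 + u)*W(-1, -9) = (158 - 258)*((½)/(-1)) = -50*(-1) = -100*(-½) = 50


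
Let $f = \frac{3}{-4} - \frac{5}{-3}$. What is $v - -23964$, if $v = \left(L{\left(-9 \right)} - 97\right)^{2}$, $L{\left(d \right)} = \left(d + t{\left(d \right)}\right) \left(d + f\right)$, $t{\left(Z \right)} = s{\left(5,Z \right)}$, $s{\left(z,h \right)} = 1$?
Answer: $\frac{225085}{9} \approx 25009.0$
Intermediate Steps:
$t{\left(Z \right)} = 1$
$f = \frac{11}{12}$ ($f = 3 \left(- \frac{1}{4}\right) - - \frac{5}{3} = - \frac{3}{4} + \frac{5}{3} = \frac{11}{12} \approx 0.91667$)
$L{\left(d \right)} = \left(1 + d\right) \left(\frac{11}{12} + d\right)$ ($L{\left(d \right)} = \left(d + 1\right) \left(d + \frac{11}{12}\right) = \left(1 + d\right) \left(\frac{11}{12} + d\right)$)
$v = \frac{9409}{9}$ ($v = \left(\left(\frac{11}{12} + \left(-9\right)^{2} + \frac{23}{12} \left(-9\right)\right) - 97\right)^{2} = \left(\left(\frac{11}{12} + 81 - \frac{69}{4}\right) - 97\right)^{2} = \left(\frac{194}{3} - 97\right)^{2} = \left(- \frac{97}{3}\right)^{2} = \frac{9409}{9} \approx 1045.4$)
$v - -23964 = \frac{9409}{9} - -23964 = \frac{9409}{9} + 23964 = \frac{225085}{9}$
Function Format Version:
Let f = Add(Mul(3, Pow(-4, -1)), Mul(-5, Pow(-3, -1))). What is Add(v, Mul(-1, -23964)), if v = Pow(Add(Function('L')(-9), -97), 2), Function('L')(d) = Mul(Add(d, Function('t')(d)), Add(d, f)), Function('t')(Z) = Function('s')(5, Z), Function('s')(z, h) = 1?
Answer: Rational(225085, 9) ≈ 25009.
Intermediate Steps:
Function('t')(Z) = 1
f = Rational(11, 12) (f = Add(Mul(3, Rational(-1, 4)), Mul(-5, Rational(-1, 3))) = Add(Rational(-3, 4), Rational(5, 3)) = Rational(11, 12) ≈ 0.91667)
Function('L')(d) = Mul(Add(1, d), Add(Rational(11, 12), d)) (Function('L')(d) = Mul(Add(d, 1), Add(d, Rational(11, 12))) = Mul(Add(1, d), Add(Rational(11, 12), d)))
v = Rational(9409, 9) (v = Pow(Add(Add(Rational(11, 12), Pow(-9, 2), Mul(Rational(23, 12), -9)), -97), 2) = Pow(Add(Add(Rational(11, 12), 81, Rational(-69, 4)), -97), 2) = Pow(Add(Rational(194, 3), -97), 2) = Pow(Rational(-97, 3), 2) = Rational(9409, 9) ≈ 1045.4)
Add(v, Mul(-1, -23964)) = Add(Rational(9409, 9), Mul(-1, -23964)) = Add(Rational(9409, 9), 23964) = Rational(225085, 9)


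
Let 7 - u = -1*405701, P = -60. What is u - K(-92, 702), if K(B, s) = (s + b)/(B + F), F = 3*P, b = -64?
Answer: 55176607/136 ≈ 4.0571e+5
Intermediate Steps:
F = -180 (F = 3*(-60) = -180)
K(B, s) = (-64 + s)/(-180 + B) (K(B, s) = (s - 64)/(B - 180) = (-64 + s)/(-180 + B))
u = 405708 (u = 7 - (-1)*405701 = 7 - 1*(-405701) = 7 + 405701 = 405708)
u - K(-92, 702) = 405708 - (-64 + 702)/(-180 - 92) = 405708 - 638/(-272) = 405708 - (-1)*638/272 = 405708 - 1*(-319/136) = 405708 + 319/136 = 55176607/136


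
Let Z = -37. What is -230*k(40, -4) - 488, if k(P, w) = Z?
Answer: 8022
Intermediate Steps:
k(P, w) = -37
-230*k(40, -4) - 488 = -230*(-37) - 488 = 8510 - 488 = 8022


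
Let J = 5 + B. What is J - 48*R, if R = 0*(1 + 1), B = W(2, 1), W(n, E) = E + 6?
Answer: 12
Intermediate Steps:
W(n, E) = 6 + E
B = 7 (B = 6 + 1 = 7)
R = 0 (R = 0*2 = 0)
J = 12 (J = 5 + 7 = 12)
J - 48*R = 12 - 48*0 = 12 + 0 = 12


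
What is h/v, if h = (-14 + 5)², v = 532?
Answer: 81/532 ≈ 0.15226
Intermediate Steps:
h = 81 (h = (-9)² = 81)
h/v = 81/532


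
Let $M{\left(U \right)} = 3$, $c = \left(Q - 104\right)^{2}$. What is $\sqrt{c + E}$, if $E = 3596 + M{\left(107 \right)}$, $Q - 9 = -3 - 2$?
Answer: $3 \sqrt{1511} \approx 116.61$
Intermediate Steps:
$Q = 4$ ($Q = 9 - 5 = 4$)
$c = 10000$ ($c = \left(4 - 104\right)^{2} = \left(-100\right)^{2} = 10000$)
$E = 3599$ ($E = 3596 + 3 = 3599$)
$\sqrt{c + E} = \sqrt{10000 + 3599} = \sqrt{13599} = 3 \sqrt{1511}$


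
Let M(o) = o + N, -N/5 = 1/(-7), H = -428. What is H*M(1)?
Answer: -5136/7 ≈ -733.71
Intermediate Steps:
N = 5/7 (N = -5/(-7) = -5*(-1)/7 = -5*(-1/7) = 5/7 ≈ 0.71429)
M(o) = 5/7 + o (M(o) = o + 5/7 = 5/7 + o)
H*M(1) = -428*(5/7 + 1) = -428*12/7 = -5136/7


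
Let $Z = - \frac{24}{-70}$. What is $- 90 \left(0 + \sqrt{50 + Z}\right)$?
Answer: $- \frac{18 \sqrt{61670}}{7} \approx -638.57$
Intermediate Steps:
$Z = \frac{12}{35}$ ($Z = \left(-24\right) \left(- \frac{1}{70}\right) = \frac{12}{35} \approx 0.34286$)
$- 90 \left(0 + \sqrt{50 + Z}\right) = - 90 \left(0 + \sqrt{50 + \frac{12}{35}}\right) = - 90 \left(0 + \sqrt{\frac{1762}{35}}\right) = - 90 \left(0 + \frac{\sqrt{61670}}{35}\right) = - 90 \frac{\sqrt{61670}}{35} = - \frac{18 \sqrt{61670}}{7}$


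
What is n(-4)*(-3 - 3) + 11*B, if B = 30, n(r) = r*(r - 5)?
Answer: 114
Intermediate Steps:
n(r) = r*(-5 + r)
n(-4)*(-3 - 3) + 11*B = (-4*(-5 - 4))*(-3 - 3) + 11*30 = -4*(-9)*(-6) + 330 = 36*(-6) + 330 = -216 + 330 = 114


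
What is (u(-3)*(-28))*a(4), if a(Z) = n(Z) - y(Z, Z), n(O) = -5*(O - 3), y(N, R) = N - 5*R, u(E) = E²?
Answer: -2772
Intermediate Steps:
n(O) = 15 - 5*O (n(O) = -5*(-3 + O) = 15 - 5*O)
a(Z) = 15 - Z (a(Z) = (15 - 5*Z) - (Z - 5*Z) = (15 - 5*Z) - (-4)*Z = (15 - 5*Z) + 4*Z = 15 - Z)
(u(-3)*(-28))*a(4) = ((-3)²*(-28))*(15 - 1*4) = (9*(-28))*(15 - 4) = -252*11 = -2772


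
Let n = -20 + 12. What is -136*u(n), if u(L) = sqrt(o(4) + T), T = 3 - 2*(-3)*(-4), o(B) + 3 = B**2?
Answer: -272*I*sqrt(2) ≈ -384.67*I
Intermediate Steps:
o(B) = -3 + B**2
n = -8
T = -21 (T = 3 + 6*(-4) = 3 - 24 = -21)
u(L) = 2*I*sqrt(2) (u(L) = sqrt((-3 + 4**2) - 21) = sqrt((-3 + 16) - 21) = sqrt(13 - 21) = sqrt(-8) = 2*I*sqrt(2))
-136*u(n) = -272*I*sqrt(2)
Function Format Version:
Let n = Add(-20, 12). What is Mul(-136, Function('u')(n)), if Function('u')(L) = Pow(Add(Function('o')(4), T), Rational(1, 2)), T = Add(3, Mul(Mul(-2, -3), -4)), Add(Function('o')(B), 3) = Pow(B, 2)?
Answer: Mul(-272, I, Pow(2, Rational(1, 2))) ≈ Mul(-384.67, I)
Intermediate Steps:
Function('o')(B) = Add(-3, Pow(B, 2))
n = -8
T = -21 (T = Add(3, Mul(6, -4)) = Add(3, -24) = -21)
Function('u')(L) = Mul(2, I, Pow(2, Rational(1, 2))) (Function('u')(L) = Pow(Add(Add(-3, Pow(4, 2)), -21), Rational(1, 2)) = Pow(Add(Add(-3, 16), -21), Rational(1, 2)) = Pow(Add(13, -21), Rational(1, 2)) = Pow(-8, Rational(1, 2)) = Mul(2, I, Pow(2, Rational(1, 2))))
Mul(-136, Function('u')(n)) = Mul(-136, Mul(2, I, Pow(2, Rational(1, 2)))) = Mul(-272, I, Pow(2, Rational(1, 2)))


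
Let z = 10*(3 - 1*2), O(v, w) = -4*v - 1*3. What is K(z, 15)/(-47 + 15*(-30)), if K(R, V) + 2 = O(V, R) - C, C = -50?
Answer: 15/497 ≈ 0.030181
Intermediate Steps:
O(v, w) = -3 - 4*v (O(v, w) = -4*v - 3 = -3 - 4*v)
z = 10 (z = 10*(3 - 2) = 10*1 = 10)
K(R, V) = 45 - 4*V (K(R, V) = -2 + ((-3 - 4*V) - 1*(-50)) = -2 + ((-3 - 4*V) + 50) = -2 + (47 - 4*V) = 45 - 4*V)
K(z, 15)/(-47 + 15*(-30)) = (45 - 4*15)/(-47 + 15*(-30)) = (45 - 60)/(-47 - 450) = -15/(-497) = -15*(-1/497) = 15/497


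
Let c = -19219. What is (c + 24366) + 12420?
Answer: 17567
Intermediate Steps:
(c + 24366) + 12420 = (-19219 + 24366) + 12420 = 5147 + 12420 = 17567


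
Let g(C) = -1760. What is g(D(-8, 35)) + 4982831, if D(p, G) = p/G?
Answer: 4981071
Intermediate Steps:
g(D(-8, 35)) + 4982831 = -1760 + 4982831 = 4981071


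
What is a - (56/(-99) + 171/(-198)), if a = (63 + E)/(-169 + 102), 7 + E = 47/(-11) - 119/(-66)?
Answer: 4181/6633 ≈ 0.63033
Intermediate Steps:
E = -625/66 (E = -7 + (47/(-11) - 119/(-66)) = -7 + (47*(-1/11) - 119*(-1/66)) = -7 + (-47/11 + 119/66) = -7 - 163/66 = -625/66 ≈ -9.4697)
a = -3533/4422 (a = (63 - 625/66)/(-169 + 102) = (3533/66)/(-67) = (3533/66)*(-1/67) = -3533/4422 ≈ -0.79896)
a - (56/(-99) + 171/(-198)) = -3533/4422 - (56/(-99) + 171/(-198)) = -3533/4422 - (56*(-1/99) + 171*(-1/198)) = -3533/4422 - (-56/99 - 19/22) = -3533/4422 - 1*(-283/198) = -3533/4422 + 283/198 = 4181/6633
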